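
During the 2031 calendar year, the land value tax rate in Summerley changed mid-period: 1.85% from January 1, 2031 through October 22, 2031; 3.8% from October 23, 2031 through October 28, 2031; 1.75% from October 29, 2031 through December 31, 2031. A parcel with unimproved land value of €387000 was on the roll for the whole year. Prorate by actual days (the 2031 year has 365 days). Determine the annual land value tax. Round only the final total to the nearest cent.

€7215.69

January 1 – October 22, 2031: 295 days at 1.85% → €387000 × 1.85% × 295/365 = €5786.4452
October 23 – October 28, 2031: 6 days at 3.8% → €387000 × 3.8% × 6/365 = €241.7425
October 29 – December 31, 2031: 64 days at 1.75% → €387000 × 1.75% × 64/365 = €1187.5068
Total = €7215.6945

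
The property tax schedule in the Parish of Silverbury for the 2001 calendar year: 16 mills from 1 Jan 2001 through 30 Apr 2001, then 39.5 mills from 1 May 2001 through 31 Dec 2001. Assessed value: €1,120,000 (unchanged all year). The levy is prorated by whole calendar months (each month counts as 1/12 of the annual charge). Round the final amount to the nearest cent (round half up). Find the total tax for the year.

1 Jan – 30 Apr 2001: 4 months at 16 mills → €1,120,000 × 1.6% × 4/12 = €5,973.3333
1 May – 31 Dec 2001: 8 months at 39.5 mills → €1,120,000 × 3.95% × 8/12 = €29,493.3333
Total = €35,466.6667

€35,466.67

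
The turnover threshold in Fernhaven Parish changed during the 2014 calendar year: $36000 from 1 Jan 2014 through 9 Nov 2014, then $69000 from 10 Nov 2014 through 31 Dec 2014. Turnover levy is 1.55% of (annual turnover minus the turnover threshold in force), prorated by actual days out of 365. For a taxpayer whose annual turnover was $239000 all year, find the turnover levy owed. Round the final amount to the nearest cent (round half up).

1 Jan – 9 Nov 2014: 313 days, exemption $36000 → ($239000 − $36000) × 1.55% × 313/365 = $2698.2315
10 Nov – 31 Dec 2014: 52 days, exemption $69000 → ($239000 − $69000) × 1.55% × 52/365 = $375.3973
Total = $3073.6288

$3073.63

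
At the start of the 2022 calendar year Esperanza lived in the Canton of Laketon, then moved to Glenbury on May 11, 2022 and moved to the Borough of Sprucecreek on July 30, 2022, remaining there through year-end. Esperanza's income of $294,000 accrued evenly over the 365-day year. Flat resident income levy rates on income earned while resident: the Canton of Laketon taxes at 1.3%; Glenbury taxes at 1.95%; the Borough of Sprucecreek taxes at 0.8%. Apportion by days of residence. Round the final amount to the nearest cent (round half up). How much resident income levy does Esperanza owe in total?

$3,616.60

The Canton of Laketon, January 1 – May 10, 2022: 130 days → $294,000 × 1.3% × 130/365 = $1,361.2603
Glenbury, May 11 – July 29, 2022: 80 days → $294,000 × 1.95% × 80/365 = $1,256.5479
The Borough of Sprucecreek, July 30 – December 31, 2022: 155 days → $294,000 × 0.8% × 155/365 = $998.7945
Total = $3,616.6027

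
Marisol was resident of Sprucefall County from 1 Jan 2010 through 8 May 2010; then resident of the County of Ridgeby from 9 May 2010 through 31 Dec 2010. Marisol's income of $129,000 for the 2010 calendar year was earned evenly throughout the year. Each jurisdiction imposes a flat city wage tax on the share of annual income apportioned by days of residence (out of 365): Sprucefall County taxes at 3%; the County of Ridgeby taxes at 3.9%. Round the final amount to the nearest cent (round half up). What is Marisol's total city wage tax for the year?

$4,623.85

Sprucefall County, 1 Jan – 8 May 2010: 128 days → $129,000 × 3% × 128/365 = $1,357.1507
The County of Ridgeby, 9 May – 31 Dec 2010: 237 days → $129,000 × 3.9% × 237/365 = $3,266.7041
Total = $4,623.8548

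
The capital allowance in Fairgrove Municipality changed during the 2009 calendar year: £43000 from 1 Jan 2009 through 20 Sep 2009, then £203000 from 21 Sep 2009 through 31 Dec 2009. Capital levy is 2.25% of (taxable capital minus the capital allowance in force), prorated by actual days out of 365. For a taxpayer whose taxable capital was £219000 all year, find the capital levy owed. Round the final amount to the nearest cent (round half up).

£2953.97

1 Jan – 20 Sep 2009: 263 days, exemption £43000 → (£219000 − £43000) × 2.25% × 263/365 = £2853.3699
21 Sep – 31 Dec 2009: 102 days, exemption £203000 → (£219000 − £203000) × 2.25% × 102/365 = £100.6027
Total = £2953.9726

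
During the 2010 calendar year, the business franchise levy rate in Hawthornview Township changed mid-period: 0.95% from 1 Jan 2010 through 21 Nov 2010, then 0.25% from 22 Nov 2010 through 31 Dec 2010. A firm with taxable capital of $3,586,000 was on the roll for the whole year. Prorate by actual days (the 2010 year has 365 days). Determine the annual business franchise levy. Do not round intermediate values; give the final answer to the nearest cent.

1 Jan – 21 Nov 2010: 325 days at 0.95% → $3,586,000 × 0.95% × 325/365 = $30,333.6301
22 Nov – 31 Dec 2010: 40 days at 0.25% → $3,586,000 × 0.25% × 40/365 = $982.4658
Total = $31,316.0959

$31,316.10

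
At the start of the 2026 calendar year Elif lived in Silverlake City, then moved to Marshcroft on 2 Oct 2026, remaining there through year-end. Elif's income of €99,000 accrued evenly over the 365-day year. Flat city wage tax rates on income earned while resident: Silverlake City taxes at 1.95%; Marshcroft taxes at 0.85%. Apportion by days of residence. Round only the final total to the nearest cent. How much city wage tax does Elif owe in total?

€1,659.00

Silverlake City, 1 Jan – 1 Oct 2026: 274 days → €99,000 × 1.95% × 274/365 = €1,449.1973
Marshcroft, 2 Oct – 31 Dec 2026: 91 days → €99,000 × 0.85% × 91/365 = €209.7986
Total = €1,658.9959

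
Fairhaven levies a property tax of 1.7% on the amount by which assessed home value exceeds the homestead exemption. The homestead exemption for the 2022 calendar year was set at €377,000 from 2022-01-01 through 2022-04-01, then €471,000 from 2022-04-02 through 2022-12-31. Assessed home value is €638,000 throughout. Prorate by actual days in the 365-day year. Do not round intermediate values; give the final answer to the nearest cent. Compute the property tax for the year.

€3,237.41

2022-01-01 to 2022-04-01: 91 days, exemption €377,000 → (€638,000 − €377,000) × 1.7% × 91/365 = €1,106.2110
2022-04-02 to 2022-12-31: 274 days, exemption €471,000 → (€638,000 − €471,000) × 1.7% × 274/365 = €2,131.1945
Total = €3,237.4055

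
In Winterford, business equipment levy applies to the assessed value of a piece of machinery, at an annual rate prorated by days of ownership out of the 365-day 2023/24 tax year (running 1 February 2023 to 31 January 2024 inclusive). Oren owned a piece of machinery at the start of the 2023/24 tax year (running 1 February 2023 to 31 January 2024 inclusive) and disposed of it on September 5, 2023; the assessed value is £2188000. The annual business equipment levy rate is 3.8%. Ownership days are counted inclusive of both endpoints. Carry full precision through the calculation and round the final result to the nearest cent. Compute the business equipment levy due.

£49430.82

Days held (February 1 – September 5, 2023): 217 out of 365
Tax = £2188000 × 3.8% × 217/365 = £49430.8164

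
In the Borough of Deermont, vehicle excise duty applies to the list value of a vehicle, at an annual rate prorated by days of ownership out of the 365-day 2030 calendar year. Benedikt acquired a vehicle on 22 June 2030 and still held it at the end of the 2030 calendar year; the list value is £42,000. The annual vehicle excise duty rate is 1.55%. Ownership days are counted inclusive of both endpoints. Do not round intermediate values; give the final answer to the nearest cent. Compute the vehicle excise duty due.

Days held (22 June – 31 December 2030): 193 out of 365
Tax = £42,000 × 1.55% × 193/365 = £344.2274

£344.23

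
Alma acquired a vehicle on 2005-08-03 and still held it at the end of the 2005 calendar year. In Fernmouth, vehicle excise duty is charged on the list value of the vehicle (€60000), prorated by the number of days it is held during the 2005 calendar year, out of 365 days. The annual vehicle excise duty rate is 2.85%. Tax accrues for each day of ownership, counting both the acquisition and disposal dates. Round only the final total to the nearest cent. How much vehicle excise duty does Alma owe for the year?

Days held (2005-08-03 to 2005-12-31): 151 out of 365
Tax = €60000 × 2.85% × 151/365 = €707.4247

€707.42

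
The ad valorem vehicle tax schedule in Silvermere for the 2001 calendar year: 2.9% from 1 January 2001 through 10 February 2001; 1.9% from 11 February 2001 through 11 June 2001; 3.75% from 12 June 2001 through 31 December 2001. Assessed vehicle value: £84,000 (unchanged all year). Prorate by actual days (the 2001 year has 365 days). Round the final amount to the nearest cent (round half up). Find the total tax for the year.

1 January – 10 February 2001: 41 days at 2.9% → £84,000 × 2.9% × 41/365 = £273.6329
11 February – 11 June 2001: 121 days at 1.9% → £84,000 × 1.9% × 121/365 = £529.0849
12 June – 31 December 2001: 203 days at 3.75% → £84,000 × 3.75% × 203/365 = £1,751.9178
Total = £2,554.6356

£2,554.64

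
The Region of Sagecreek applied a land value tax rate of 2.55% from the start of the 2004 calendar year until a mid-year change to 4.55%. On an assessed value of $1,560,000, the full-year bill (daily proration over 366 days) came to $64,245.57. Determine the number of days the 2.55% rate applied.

79 days

Let d = days at the first rate; then 366 − d days at the second rate.
$1,560,000 × [2.55%·d + 4.55%·(366−d)] / 366 = $64,245.57
Solving gives d = 79, so the new rate took effect on 20 March 2004.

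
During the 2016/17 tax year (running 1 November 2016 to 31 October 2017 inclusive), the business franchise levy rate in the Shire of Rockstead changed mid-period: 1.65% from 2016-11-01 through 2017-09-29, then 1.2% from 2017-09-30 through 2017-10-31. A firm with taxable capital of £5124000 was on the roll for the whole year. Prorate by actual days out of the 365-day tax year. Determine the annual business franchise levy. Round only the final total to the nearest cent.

£82524.48

2016-11-01 to 2017-09-29: 333 days at 1.65% → £5124000 × 1.65% × 333/365 = £77133.7479
2017-09-30 to 2017-10-31: 32 days at 1.2% → £5124000 × 1.2% × 32/365 = £5390.7288
Total = £82524.4767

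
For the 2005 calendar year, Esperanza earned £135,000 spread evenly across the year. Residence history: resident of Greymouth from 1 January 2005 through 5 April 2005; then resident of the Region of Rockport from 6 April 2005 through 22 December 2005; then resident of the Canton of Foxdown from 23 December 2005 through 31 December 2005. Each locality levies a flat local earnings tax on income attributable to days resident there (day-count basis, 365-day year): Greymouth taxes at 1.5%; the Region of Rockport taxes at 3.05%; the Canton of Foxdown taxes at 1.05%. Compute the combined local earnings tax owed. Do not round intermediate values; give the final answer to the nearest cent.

Greymouth, 1 January – 5 April 2005: 95 days → £135,000 × 1.5% × 95/365 = £527.0548
The Region of Rockport, 6 April – 22 December 2005: 261 days → £135,000 × 3.05% × 261/365 = £2,944.2945
The Canton of Foxdown, 23 December – 31 December 2005: 9 days → £135,000 × 1.05% × 9/365 = £34.9521
Total = £3,506.3014

£3,506.30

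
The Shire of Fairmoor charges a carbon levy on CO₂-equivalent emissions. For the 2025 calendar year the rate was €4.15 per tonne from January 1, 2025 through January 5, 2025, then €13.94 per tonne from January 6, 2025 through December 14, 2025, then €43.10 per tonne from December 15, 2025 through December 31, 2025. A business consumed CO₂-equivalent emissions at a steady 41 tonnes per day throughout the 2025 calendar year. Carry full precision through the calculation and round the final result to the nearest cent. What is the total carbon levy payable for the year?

January 1 – January 5, 2025: 5 days × 41 tonnes/day = 205 tonnes at €4.15/tonne → €850.75
January 6 – December 14, 2025: 343 days × 41 tonnes/day = 14,063 tonnes at €13.94/tonne → €196,038.22
December 15 – December 31, 2025: 17 days × 41 tonnes/day = 697 tonnes at €43.10/tonne → €30,040.70

€226,929.67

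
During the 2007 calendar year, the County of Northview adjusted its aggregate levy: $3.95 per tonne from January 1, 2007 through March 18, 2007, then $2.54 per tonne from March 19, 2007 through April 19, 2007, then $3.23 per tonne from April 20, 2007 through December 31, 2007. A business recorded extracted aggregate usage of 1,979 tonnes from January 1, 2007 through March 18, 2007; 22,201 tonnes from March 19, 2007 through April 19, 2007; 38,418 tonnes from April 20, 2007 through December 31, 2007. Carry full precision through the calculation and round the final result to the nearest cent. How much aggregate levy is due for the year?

January 1 – March 18, 2007: 1,979 tonnes at $3.95/tonne → $7,817.05
March 19 – April 19, 2007: 22,201 tonnes at $2.54/tonne → $56,390.54
April 20 – December 31, 2007: 38,418 tonnes at $3.23/tonne → $124,090.14

$188,297.73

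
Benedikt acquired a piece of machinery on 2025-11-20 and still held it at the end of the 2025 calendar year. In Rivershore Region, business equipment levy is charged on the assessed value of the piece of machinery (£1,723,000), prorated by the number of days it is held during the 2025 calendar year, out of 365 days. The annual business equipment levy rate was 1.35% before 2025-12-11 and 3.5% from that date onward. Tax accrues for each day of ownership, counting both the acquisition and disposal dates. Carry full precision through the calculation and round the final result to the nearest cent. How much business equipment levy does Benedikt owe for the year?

2025-11-20 to 2025-12-10: 21 days at 1.35% → £1,723,000 × 1.35% × 21/365 = £1,338.2753
2025-12-11 to 2025-12-31: 21 days at 3.5% → £1,723,000 × 3.5% × 21/365 = £3,469.6027
Total = £4,807.8781

£4,807.88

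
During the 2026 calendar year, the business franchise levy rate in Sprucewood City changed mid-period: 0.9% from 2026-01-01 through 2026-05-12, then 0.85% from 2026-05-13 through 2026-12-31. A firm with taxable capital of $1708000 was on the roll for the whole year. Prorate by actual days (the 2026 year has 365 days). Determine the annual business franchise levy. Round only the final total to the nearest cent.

2026-01-01 to 2026-05-12: 132 days at 0.9% → $1708000 × 0.9% × 132/365 = $5559.1890
2026-05-13 to 2026-12-31: 233 days at 0.85% → $1708000 × 0.85% × 233/365 = $9267.6548
Total = $14826.8438

$14826.84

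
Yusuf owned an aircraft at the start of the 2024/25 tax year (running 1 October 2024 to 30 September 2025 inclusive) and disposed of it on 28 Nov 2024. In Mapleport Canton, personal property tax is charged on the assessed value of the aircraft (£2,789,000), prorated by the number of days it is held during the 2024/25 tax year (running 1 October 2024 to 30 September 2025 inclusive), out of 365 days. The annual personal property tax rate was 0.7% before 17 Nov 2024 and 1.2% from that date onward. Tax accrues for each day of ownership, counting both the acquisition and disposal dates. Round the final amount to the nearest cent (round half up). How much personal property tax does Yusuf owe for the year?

£3,614.24

1 Oct – 16 Nov 2024: 47 days at 0.7% → £2,789,000 × 0.7% × 47/365 = £2,513.9205
17 Nov – 28 Nov 2024: 12 days at 1.2% → £2,789,000 × 1.2% × 12/365 = £1,100.3178
Total = £3,614.2384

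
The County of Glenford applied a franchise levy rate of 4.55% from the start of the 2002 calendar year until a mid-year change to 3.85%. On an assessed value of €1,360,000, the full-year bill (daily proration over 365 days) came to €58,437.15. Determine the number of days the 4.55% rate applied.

Let d = days at the first rate; then 365 − d days at the second rate.
€1,360,000 × [4.55%·d + 3.85%·(365−d)] / 365 = €58,437.15
Solving gives d = 233, so the new rate took effect on 22 August 2002.

233 days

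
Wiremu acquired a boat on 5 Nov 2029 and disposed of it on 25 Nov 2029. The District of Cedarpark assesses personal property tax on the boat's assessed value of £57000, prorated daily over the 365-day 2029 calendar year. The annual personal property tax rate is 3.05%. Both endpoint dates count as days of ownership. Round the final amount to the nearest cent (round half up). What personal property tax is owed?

Days held (5 Nov – 25 Nov 2029): 21 out of 365
Tax = £57000 × 3.05% × 21/365 = £100.0233

£100.02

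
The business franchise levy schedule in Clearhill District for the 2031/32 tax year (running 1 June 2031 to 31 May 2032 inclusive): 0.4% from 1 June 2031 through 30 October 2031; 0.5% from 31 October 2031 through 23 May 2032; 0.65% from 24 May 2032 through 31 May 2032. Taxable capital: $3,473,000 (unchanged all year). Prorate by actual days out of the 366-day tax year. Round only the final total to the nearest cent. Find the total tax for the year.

1 June – 30 October 2031: 152 days at 0.4% → $3,473,000 × 0.4% × 152/366 = $5,769.3552
31 October 2031 – 23 May 2032: 206 days at 0.5% → $3,473,000 × 0.5% × 206/366 = $9,773.7432
24 May – 31 May 2032: 8 days at 0.65% → $3,473,000 × 0.65% × 8/366 = $493.4317
Total = $16,036.5301

$16,036.53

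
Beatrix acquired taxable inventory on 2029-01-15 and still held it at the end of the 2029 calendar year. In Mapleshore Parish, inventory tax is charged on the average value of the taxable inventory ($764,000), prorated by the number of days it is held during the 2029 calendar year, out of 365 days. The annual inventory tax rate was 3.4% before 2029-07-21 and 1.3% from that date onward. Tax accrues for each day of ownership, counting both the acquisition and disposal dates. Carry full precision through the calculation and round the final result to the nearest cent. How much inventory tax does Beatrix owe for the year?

2029-01-15 to 2029-07-20: 187 days at 3.4% → $764,000 × 3.4% × 187/365 = $13,308.2521
2029-07-21 to 2029-12-31: 164 days at 1.3% → $764,000 × 1.3% × 164/365 = $4,462.5973
Total = $17,770.8493

$17,770.85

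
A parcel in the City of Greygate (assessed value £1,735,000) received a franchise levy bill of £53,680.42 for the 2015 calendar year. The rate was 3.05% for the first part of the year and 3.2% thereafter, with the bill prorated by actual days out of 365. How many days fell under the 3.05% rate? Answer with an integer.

Let d = days at the first rate; then 365 − d days at the second rate.
£1,735,000 × [3.05%·d + 3.2%·(365−d)] / 365 = £53,680.42
Solving gives d = 258, so the new rate took effect on 16 September 2015.

258 days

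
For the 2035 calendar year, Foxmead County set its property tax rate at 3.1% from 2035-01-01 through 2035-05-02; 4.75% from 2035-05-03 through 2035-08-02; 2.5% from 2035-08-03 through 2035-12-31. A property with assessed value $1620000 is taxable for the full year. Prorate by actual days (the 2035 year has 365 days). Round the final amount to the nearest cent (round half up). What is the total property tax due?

2035-01-01 to 2035-05-02: 122 days at 3.1% → $1620000 × 3.1% × 122/365 = $16785.8630
2035-05-03 to 2035-08-02: 92 days at 4.75% → $1620000 × 4.75% × 92/365 = $19395.6164
2035-08-03 to 2035-12-31: 151 days at 2.5% → $1620000 × 2.5% × 151/365 = $16754.7945
Total = $52936.2740

$52936.27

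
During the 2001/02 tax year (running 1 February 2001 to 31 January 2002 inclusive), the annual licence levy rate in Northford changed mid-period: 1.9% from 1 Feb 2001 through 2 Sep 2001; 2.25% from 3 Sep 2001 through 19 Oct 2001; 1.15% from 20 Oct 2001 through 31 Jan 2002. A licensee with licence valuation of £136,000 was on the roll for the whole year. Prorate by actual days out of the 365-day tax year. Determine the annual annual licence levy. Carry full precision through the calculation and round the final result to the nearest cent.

£2,354.66

1 Feb – 2 Sep 2001: 214 days at 1.9% → £136,000 × 1.9% × 214/365 = £1,515.0027
3 Sep – 19 Oct 2001: 47 days at 2.25% → £136,000 × 2.25% × 47/365 = £394.0274
20 Oct 2001 – 31 Jan 2002: 104 days at 1.15% → £136,000 × 1.15% × 104/365 = £445.6329
Total = £2,354.6630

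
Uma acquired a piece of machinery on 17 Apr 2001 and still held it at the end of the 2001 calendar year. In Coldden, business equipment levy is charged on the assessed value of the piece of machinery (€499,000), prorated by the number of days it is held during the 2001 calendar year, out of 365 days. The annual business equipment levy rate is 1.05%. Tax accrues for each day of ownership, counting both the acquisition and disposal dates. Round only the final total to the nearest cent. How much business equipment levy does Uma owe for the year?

€3,717.89

Days held (17 Apr – 31 Dec 2001): 259 out of 365
Tax = €499,000 × 1.05% × 259/365 = €3,717.8918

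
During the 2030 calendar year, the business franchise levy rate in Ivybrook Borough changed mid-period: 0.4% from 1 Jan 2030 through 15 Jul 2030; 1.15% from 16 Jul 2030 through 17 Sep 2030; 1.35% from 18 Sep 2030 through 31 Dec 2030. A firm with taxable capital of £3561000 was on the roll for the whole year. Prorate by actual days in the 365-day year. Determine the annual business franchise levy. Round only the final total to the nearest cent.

1 Jan – 15 Jul 2030: 196 days at 0.4% → £3561000 × 0.4% × 196/365 = £7648.8329
16 Jul – 17 Sep 2030: 64 days at 1.15% → £3561000 × 1.15% × 64/365 = £7180.5370
18 Sep – 31 Dec 2030: 105 days at 1.35% → £3561000 × 1.35% × 105/365 = £13829.3630
Total = £28658.7329

£28658.73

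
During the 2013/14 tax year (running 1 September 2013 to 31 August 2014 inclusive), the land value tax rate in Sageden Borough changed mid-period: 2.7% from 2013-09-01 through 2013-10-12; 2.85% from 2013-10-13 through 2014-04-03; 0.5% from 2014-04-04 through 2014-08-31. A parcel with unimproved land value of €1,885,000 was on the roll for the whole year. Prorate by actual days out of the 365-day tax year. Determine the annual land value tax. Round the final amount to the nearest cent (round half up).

€35,192.69

2013-09-01 to 2013-10-12: 42 days at 2.7% → €1,885,000 × 2.7% × 42/365 = €5,856.4110
2013-10-13 to 2014-04-03: 173 days at 2.85% → €1,885,000 × 2.85% × 173/365 = €25,462.9932
2014-04-04 to 2014-08-31: 150 days at 0.5% → €1,885,000 × 0.5% × 150/365 = €3,873.2877
Total = €35,192.6918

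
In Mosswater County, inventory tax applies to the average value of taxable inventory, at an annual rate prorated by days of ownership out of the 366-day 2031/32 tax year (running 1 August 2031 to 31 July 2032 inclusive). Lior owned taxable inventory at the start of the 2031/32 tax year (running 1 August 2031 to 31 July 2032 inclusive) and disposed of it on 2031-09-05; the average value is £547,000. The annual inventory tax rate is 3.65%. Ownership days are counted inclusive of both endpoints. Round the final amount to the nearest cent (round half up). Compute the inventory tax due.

£1,963.82

Days held (2031-08-01 to 2031-09-05): 36 out of 366
Tax = £547,000 × 3.65% × 36/366 = £1,963.8197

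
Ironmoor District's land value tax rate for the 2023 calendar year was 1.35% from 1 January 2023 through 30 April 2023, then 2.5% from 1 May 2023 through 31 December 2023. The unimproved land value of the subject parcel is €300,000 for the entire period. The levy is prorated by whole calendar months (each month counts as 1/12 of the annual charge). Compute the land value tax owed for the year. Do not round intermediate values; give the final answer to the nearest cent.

€6,350.00

1 January – 30 April 2023: 4 months at 1.35% → €300,000 × 1.35% × 4/12 = €1,350.0000
1 May – 31 December 2023: 8 months at 2.5% → €300,000 × 2.5% × 8/12 = €5,000.0000
Total = €6,350.0000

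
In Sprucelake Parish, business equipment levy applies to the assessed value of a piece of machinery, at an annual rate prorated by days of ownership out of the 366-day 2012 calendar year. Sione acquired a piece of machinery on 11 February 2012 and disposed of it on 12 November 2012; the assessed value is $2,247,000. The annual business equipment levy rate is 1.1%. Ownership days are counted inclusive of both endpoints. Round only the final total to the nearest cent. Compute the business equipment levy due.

$18,639.05

Days held (11 February – 12 November 2012): 276 out of 366
Tax = $2,247,000 × 1.1% × 276/366 = $18,639.0492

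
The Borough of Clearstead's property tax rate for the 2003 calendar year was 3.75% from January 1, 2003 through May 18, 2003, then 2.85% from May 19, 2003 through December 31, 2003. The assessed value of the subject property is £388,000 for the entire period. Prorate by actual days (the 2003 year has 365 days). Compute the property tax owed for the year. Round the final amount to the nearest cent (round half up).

January 1 – May 18, 2003: 138 days at 3.75% → £388,000 × 3.75% × 138/365 = £5,501.0959
May 19 – December 31, 2003: 227 days at 2.85% → £388,000 × 2.85% × 227/365 = £6,877.1671
Total = £12,378.2630

£12,378.26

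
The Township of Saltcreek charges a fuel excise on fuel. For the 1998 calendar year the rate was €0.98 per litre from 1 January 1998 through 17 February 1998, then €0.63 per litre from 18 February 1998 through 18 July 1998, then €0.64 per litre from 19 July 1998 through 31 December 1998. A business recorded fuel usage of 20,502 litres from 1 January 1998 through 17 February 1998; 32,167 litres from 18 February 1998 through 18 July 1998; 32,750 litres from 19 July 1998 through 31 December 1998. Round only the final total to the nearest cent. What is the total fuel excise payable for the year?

€61,317.17

1 January – 17 February 1998: 20,502 litres at €0.98/litre → €20,091.96
18 February – 18 July 1998: 32,167 litres at €0.63/litre → €20,265.21
19 July – 31 December 1998: 32,750 litres at €0.64/litre → €20,960.00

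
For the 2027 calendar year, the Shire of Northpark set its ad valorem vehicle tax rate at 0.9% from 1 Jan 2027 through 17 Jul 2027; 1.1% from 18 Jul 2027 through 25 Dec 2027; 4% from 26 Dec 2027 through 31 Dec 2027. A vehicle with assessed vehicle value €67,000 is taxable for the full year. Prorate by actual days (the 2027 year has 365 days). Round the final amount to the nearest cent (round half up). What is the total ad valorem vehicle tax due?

1 Jan – 17 Jul 2027: 198 days at 0.9% → €67,000 × 0.9% × 198/365 = €327.1068
18 Jul – 25 Dec 2027: 161 days at 1.1% → €67,000 × 1.1% × 161/365 = €325.0877
26 Dec – 31 Dec 2027: 6 days at 4% → €67,000 × 4% × 6/365 = €44.0548
Total = €696.2493

€696.25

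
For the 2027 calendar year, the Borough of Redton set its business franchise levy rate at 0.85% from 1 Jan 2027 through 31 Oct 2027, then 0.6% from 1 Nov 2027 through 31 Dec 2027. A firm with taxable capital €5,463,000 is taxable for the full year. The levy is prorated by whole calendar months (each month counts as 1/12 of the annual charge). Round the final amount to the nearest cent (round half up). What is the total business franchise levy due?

1 Jan – 31 Oct 2027: 10 months at 0.85% → €5,463,000 × 0.85% × 10/12 = €38,696.2500
1 Nov – 31 Dec 2027: 2 months at 0.6% → €5,463,000 × 0.6% × 2/12 = €5,463.0000
Total = €44,159.2500

€44,159.25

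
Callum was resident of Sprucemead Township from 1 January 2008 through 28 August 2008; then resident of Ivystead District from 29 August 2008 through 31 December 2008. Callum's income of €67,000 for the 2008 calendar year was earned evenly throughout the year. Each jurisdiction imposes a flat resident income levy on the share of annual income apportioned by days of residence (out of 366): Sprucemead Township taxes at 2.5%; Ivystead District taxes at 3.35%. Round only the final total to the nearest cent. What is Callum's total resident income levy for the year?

€1,869.50

Sprucemead Township, 1 January – 28 August 2008: 241 days → €67,000 × 2.5% × 241/366 = €1,102.9372
Ivystead District, 29 August – 31 December 2008: 125 days → €67,000 × 3.35% × 125/366 = €766.5642
Total = €1,869.5014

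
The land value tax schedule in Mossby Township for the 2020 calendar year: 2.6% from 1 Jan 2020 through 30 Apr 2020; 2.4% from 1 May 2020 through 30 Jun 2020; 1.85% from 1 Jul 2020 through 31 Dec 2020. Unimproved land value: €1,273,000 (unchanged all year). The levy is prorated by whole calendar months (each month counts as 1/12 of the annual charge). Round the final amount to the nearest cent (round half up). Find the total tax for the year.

1 Jan – 30 Apr 2020: 4 months at 2.6% → €1,273,000 × 2.6% × 4/12 = €11,032.6667
1 May – 30 Jun 2020: 2 months at 2.4% → €1,273,000 × 2.4% × 2/12 = €5,092.0000
1 Jul – 31 Dec 2020: 6 months at 1.85% → €1,273,000 × 1.85% × 6/12 = €11,775.2500
Total = €27,899.9167

€27,899.92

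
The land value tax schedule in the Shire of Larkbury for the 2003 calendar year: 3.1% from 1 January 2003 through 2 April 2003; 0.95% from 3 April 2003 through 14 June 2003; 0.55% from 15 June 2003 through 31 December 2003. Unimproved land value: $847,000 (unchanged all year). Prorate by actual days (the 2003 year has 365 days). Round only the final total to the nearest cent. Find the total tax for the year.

$10,780.11

1 January – 2 April 2003: 92 days at 3.1% → $847,000 × 3.1% × 92/365 = $6,618.2027
3 April – 14 June 2003: 73 days at 0.95% → $847,000 × 0.95% × 73/365 = $1,609.3000
15 June – 31 December 2003: 200 days at 0.55% → $847,000 × 0.55% × 200/365 = $2,552.6027
Total = $10,780.1055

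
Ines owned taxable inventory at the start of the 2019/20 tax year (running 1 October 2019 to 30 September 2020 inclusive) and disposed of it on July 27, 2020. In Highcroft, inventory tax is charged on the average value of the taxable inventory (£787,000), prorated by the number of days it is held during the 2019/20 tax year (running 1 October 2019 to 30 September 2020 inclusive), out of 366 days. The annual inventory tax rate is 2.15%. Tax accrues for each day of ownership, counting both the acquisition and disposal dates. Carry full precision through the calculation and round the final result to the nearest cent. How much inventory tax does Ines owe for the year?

£13,915.49

Days held (October 1, 2019 – July 27, 2020): 301 out of 366
Tax = £787,000 × 2.15% × 301/366 = £13,915.4932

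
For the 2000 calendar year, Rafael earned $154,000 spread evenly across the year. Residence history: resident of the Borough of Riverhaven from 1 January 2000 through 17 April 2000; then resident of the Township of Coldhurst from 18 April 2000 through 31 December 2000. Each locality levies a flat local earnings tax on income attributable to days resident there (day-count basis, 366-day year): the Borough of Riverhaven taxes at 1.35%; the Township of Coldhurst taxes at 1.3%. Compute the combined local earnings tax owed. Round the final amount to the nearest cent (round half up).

The Borough of Riverhaven, 1 January – 17 April 2000: 108 days → $154,000 × 1.35% × 108/366 = $613.4754
The Township of Coldhurst, 18 April – 31 December 2000: 258 days → $154,000 × 1.3% × 258/366 = $1,411.2459
Total = $2,024.7213

$2,024.72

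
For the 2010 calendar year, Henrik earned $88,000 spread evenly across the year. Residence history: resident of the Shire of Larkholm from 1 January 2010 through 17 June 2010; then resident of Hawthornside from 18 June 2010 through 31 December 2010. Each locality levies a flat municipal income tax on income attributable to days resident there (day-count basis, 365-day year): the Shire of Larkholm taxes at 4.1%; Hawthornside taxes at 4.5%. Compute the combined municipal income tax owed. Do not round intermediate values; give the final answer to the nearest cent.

$3,797.98

The Shire of Larkholm, 1 January – 17 June 2010: 168 days → $88,000 × 4.1% × 168/365 = $1,660.6685
Hawthornside, 18 June – 31 December 2010: 197 days → $88,000 × 4.5% × 197/365 = $2,137.3151
Total = $3,797.9836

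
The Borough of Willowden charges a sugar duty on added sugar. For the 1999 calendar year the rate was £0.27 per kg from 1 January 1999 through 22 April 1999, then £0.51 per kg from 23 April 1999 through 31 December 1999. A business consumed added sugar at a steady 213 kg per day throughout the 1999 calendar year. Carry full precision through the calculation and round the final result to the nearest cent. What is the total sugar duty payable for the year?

1 January – 22 April 1999: 112 days × 213 kg/day = 23,856 kg at £0.27/kg → £6441.12
23 April – 31 December 1999: 253 days × 213 kg/day = 53,889 kg at £0.51/kg → £27483.39

£33924.51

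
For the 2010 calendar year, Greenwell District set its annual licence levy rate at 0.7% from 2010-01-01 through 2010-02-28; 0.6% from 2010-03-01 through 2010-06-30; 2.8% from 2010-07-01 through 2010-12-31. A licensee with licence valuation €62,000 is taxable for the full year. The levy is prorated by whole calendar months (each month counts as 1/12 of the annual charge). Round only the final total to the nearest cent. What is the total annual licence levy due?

€1,064.33

2010-01-01 to 2010-02-28: 2 months at 0.7% → €62,000 × 0.7% × 2/12 = €72.3333
2010-03-01 to 2010-06-30: 4 months at 0.6% → €62,000 × 0.6% × 4/12 = €124.0000
2010-07-01 to 2010-12-31: 6 months at 2.8% → €62,000 × 2.8% × 6/12 = €868.0000
Total = €1,064.3333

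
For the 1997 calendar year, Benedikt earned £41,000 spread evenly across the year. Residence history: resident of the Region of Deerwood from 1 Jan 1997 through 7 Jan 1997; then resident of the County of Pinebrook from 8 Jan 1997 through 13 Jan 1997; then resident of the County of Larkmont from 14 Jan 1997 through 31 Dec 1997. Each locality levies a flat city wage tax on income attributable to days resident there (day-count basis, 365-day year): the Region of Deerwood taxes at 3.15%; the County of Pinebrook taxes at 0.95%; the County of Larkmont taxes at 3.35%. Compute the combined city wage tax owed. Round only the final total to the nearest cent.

The Region of Deerwood, 1 Jan – 7 Jan 1997: 7 days → £41,000 × 3.15% × 7/365 = £24.7685
The County of Pinebrook, 8 Jan – 13 Jan 1997: 6 days → £41,000 × 0.95% × 6/365 = £6.4027
The County of Larkmont, 14 Jan – 31 Dec 1997: 352 days → £41,000 × 3.35% × 352/365 = £1,324.5808
Total = £1,355.7521

£1,355.75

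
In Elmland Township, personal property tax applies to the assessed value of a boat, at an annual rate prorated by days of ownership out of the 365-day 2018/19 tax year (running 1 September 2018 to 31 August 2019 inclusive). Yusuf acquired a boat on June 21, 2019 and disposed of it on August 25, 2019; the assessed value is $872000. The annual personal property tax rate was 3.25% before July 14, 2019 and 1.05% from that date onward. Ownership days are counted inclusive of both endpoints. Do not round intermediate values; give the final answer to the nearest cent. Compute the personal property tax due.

$2864.46

June 21 – July 13, 2019: 23 days at 3.25% → $872000 × 3.25% × 23/365 = $1785.8082
July 14 – August 25, 2019: 43 days at 1.05% → $872000 × 1.05% × 43/365 = $1078.6521
Total = $2864.4603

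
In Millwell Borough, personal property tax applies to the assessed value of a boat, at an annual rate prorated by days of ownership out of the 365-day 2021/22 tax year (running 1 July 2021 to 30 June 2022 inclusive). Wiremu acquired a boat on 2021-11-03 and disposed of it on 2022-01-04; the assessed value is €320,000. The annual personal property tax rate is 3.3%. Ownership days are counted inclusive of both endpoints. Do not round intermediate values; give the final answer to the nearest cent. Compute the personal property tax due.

€1,822.68

Days held (2021-11-03 to 2022-01-04): 63 out of 365
Tax = €320,000 × 3.3% × 63/365 = €1,822.6849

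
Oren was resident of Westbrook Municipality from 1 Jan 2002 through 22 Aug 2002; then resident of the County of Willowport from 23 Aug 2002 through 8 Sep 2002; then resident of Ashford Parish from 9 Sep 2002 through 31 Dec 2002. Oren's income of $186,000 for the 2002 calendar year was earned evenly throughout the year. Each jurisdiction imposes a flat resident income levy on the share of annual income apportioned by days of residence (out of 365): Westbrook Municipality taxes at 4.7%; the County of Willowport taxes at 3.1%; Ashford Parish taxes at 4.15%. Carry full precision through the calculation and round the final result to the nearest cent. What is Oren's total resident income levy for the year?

Westbrook Municipality, 1 Jan – 22 Aug 2002: 234 days → $186,000 × 4.7% × 234/365 = $5,604.4603
The County of Willowport, 23 Aug – 8 Sep 2002: 17 days → $186,000 × 3.1% × 17/365 = $268.5534
Ashford Parish, 9 Sep – 31 Dec 2002: 114 days → $186,000 × 4.15% × 114/365 = $2,410.8658
Total = $8,283.8795

$8,283.88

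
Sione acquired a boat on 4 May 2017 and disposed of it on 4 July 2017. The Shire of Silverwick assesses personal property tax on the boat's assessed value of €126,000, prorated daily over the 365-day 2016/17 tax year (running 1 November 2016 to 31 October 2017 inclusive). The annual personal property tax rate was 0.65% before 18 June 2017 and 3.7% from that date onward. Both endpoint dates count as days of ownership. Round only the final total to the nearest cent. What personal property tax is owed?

€318.11

4 May – 17 June 2017: 45 days at 0.65% → €126,000 × 0.65% × 45/365 = €100.9726
18 June – 4 July 2017: 17 days at 3.7% → €126,000 × 3.7% × 17/365 = €217.1342
Total = €318.1068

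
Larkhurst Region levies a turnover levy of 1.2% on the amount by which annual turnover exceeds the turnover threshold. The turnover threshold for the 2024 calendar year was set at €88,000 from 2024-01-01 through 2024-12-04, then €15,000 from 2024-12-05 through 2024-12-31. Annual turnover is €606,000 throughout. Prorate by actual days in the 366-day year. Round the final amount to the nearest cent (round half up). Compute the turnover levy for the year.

2024-01-01 to 2024-12-04: 339 days, exemption €88,000 → (€606,000 − €88,000) × 1.2% × 339/366 = €5,757.4426
2024-12-05 to 2024-12-31: 27 days, exemption €15,000 → (€606,000 − €15,000) × 1.2% × 27/366 = €523.1803
Total = €6,280.6230

€6,280.62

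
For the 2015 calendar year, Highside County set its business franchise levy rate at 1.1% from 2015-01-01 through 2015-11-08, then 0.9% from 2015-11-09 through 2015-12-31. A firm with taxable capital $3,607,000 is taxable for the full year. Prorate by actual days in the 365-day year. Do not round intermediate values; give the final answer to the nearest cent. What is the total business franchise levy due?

$38,629.49

2015-01-01 to 2015-11-08: 312 days at 1.1% → $3,607,000 × 1.1% × 312/365 = $33,915.6822
2015-11-09 to 2015-12-31: 53 days at 0.9% → $3,607,000 × 0.9% × 53/365 = $4,713.8055
Total = $38,629.4877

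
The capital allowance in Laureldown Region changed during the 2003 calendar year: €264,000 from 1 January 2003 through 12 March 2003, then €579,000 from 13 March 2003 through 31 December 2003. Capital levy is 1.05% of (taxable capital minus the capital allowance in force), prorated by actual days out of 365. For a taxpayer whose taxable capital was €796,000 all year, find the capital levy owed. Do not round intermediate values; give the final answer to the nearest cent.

€2,921.88

1 January – 12 March 2003: 71 days, exemption €264,000 → (€796,000 − €264,000) × 1.05% × 71/365 = €1,086.5918
13 March – 31 December 2003: 294 days, exemption €579,000 → (€796,000 − €579,000) × 1.05% × 294/365 = €1,835.2849
Total = €2,921.8767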